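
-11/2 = -5.50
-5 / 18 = -0.28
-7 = -7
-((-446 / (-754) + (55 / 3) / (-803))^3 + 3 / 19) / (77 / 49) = -25585058189581751 / 117625824664957323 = -0.22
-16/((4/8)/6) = -192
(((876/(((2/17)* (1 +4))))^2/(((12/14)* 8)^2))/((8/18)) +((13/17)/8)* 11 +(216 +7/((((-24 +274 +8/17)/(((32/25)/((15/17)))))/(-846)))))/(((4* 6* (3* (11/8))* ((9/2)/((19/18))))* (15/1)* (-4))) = -2339255187398647/557244800640000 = -4.20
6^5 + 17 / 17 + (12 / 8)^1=15557 / 2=7778.50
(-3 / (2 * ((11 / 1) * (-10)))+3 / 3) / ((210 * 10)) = 223 / 462000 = 0.00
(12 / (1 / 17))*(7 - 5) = 408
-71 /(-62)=71 /62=1.15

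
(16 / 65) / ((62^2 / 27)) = 108 / 62465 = 0.00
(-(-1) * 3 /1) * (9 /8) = 27 /8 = 3.38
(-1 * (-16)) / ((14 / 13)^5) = 371293 / 33614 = 11.05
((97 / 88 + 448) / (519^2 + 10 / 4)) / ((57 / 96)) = 316168 / 112593943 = 0.00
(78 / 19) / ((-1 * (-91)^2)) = -6 / 12103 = -0.00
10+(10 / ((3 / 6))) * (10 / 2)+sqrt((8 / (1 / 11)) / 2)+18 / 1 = 2 * sqrt(11)+128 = 134.63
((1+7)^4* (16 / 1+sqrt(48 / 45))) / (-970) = -32768 / 485-8192* sqrt(15) / 7275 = -71.92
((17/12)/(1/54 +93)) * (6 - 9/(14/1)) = 11475/140644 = 0.08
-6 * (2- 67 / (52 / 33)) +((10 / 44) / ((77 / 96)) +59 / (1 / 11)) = 19652405 / 22022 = 892.40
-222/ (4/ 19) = -2109/ 2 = -1054.50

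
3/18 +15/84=29/84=0.35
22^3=10648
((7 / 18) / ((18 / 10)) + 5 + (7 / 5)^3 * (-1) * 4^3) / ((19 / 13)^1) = -44857787 / 384750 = -116.59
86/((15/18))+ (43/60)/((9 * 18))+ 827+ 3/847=930.21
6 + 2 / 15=92 / 15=6.13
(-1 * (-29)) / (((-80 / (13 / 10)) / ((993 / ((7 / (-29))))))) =10856469 / 5600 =1938.66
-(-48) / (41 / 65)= 3120 / 41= 76.10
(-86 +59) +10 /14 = -184 /7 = -26.29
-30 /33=-10 /11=-0.91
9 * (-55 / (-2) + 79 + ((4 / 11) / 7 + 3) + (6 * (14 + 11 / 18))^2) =10803865 / 154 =70154.97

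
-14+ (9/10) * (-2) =-79/5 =-15.80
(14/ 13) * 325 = 350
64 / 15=4.27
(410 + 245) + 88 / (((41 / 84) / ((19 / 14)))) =36887 / 41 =899.68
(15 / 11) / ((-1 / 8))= -120 / 11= -10.91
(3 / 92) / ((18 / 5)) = 5 / 552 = 0.01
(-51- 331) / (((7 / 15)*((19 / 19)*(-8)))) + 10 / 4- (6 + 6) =2599 / 28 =92.82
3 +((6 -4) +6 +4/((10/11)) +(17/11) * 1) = 16.95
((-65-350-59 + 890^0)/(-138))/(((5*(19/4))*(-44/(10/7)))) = -43/9177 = -0.00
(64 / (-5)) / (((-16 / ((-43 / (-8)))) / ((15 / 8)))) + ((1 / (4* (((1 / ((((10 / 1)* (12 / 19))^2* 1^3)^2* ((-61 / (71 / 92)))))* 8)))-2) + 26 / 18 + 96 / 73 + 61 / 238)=-45385869779043671 / 11574575340048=-3921.17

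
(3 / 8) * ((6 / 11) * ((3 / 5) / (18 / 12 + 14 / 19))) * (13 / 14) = 6669 / 130900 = 0.05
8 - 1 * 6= 2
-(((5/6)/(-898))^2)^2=-625/842772484935936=-0.00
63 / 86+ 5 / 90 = 305 / 387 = 0.79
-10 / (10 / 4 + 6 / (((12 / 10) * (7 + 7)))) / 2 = -1.75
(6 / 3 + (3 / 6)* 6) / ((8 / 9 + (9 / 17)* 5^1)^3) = 17907885 / 158340421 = 0.11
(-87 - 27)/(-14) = 57/7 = 8.14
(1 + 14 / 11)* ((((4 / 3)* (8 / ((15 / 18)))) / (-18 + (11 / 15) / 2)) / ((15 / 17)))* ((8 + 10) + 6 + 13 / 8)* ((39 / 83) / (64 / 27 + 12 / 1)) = -73394100 / 46848769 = -1.57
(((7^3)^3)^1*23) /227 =928132961 /227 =4088691.46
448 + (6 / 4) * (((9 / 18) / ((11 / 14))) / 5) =49301 / 110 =448.19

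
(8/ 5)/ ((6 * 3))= 4/ 45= 0.09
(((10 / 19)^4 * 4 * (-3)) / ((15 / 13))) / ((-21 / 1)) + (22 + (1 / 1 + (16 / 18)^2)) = 1760707969 / 73892007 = 23.83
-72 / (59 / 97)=-6984 / 59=-118.37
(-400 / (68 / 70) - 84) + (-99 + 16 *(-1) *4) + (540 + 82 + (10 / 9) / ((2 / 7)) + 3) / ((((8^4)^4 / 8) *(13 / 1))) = -11525371153417740809 / 17495429021171712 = -658.76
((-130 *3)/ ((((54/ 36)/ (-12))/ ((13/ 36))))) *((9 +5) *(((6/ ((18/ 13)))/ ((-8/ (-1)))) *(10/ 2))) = 42719.44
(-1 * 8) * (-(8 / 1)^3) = 4096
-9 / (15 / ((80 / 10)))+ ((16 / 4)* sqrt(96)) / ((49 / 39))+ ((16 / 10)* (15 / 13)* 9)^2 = 624* sqrt(6) / 49+ 229224 / 845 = 302.46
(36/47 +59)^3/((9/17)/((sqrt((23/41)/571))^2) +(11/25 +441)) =216656630035975/994889192473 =217.77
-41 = -41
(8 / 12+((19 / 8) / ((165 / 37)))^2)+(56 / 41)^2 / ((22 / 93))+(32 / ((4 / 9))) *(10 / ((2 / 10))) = 10570189776529 / 2928974400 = 3608.84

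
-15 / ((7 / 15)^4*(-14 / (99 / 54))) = 2784375 / 67228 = 41.42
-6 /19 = -0.32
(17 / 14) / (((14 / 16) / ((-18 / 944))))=-153 / 5782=-0.03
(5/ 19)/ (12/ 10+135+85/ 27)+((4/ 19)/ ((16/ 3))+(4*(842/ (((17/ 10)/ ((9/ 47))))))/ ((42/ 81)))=365680238568/ 499773701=731.69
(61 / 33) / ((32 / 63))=1281 / 352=3.64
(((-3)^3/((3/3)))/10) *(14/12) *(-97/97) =63/20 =3.15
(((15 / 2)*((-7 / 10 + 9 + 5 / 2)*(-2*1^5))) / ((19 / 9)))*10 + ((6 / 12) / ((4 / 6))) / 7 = -408183 / 532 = -767.26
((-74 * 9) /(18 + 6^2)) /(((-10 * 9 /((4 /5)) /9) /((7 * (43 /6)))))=49.50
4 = 4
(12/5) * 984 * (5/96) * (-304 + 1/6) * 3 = -224229/2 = -112114.50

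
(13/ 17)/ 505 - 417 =-3579932/ 8585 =-417.00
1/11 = 0.09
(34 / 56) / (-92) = -0.01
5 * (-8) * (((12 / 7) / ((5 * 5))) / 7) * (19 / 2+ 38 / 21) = -4.43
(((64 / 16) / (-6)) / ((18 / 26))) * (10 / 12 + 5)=-455 / 81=-5.62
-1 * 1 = -1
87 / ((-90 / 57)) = -551 / 10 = -55.10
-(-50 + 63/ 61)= 2987/ 61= 48.97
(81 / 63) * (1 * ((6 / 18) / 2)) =3 / 14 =0.21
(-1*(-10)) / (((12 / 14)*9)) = 35 / 27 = 1.30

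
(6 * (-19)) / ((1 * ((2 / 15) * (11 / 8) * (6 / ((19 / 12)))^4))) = -12380495 / 4105728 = -3.02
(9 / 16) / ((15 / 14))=21 / 40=0.52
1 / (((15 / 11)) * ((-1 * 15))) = -11 / 225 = -0.05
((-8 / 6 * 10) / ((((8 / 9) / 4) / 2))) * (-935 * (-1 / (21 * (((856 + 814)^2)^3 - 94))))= -18700 / 75921865587291499671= -0.00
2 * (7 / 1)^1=14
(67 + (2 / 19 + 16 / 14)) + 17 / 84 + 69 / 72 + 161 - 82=157907 / 1064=148.41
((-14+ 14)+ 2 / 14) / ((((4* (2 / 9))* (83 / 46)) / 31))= 6417 / 2324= 2.76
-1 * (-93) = 93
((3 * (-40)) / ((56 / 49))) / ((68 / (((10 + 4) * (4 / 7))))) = -210 / 17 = -12.35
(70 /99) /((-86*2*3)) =-0.00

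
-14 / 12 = -1.17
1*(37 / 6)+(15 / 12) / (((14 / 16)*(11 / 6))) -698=-319267 / 462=-691.05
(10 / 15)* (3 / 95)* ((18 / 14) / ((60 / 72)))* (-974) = -105192 / 3325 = -31.64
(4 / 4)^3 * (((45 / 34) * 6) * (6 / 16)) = 405 / 136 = 2.98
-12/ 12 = -1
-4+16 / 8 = -2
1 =1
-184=-184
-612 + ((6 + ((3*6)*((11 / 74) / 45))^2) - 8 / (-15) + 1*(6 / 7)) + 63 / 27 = -432868414 / 718725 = -602.27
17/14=1.21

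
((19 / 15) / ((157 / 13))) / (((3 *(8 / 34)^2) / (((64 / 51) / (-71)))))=-16796 / 1504845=-0.01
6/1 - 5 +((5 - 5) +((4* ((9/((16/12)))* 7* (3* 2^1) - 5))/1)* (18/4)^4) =3654485/8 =456810.62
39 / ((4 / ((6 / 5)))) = 117 / 10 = 11.70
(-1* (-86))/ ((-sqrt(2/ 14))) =-86* sqrt(7) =-227.53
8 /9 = 0.89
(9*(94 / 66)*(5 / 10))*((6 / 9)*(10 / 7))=470 / 77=6.10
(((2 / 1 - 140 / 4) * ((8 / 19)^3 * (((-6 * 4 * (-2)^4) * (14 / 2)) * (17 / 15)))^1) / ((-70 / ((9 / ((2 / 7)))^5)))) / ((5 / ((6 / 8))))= -427589299678464 / 857375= -498719113.20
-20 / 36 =-5 / 9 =-0.56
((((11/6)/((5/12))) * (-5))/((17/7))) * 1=-154/17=-9.06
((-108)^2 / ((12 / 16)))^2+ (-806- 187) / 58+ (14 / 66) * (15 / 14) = 77154835187 / 319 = 241864687.11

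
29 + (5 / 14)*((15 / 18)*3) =29.89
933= 933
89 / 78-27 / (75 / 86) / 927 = 222467 / 200850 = 1.11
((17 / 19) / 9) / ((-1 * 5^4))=-17 / 106875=-0.00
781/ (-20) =-781/ 20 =-39.05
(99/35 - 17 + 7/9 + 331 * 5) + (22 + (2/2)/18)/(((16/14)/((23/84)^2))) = 1192462289/725760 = 1643.05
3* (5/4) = 15/4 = 3.75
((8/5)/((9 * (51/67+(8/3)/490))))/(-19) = -26264/2151921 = -0.01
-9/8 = -1.12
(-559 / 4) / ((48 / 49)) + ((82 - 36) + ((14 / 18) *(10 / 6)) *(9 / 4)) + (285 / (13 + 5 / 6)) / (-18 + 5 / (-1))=-34688411 / 366528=-94.64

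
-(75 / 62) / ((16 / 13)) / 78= -25 / 1984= -0.01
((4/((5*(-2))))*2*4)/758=-8/1895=-0.00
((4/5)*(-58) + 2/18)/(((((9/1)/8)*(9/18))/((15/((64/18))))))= -2083/6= -347.17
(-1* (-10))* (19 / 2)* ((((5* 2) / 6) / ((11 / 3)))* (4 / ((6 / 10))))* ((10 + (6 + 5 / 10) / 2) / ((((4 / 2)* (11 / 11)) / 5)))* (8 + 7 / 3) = 19510625 / 198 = 98538.51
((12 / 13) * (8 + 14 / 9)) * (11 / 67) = 3784 / 2613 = 1.45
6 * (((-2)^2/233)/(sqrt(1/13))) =0.37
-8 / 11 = -0.73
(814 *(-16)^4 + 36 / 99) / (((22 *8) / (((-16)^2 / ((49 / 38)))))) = 60175423.10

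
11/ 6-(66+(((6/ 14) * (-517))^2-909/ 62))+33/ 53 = -11869013536/ 241521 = -49142.78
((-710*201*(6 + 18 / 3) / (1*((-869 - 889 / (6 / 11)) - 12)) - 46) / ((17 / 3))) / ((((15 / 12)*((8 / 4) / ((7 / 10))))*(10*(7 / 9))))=25871751 / 6402625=4.04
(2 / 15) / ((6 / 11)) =11 / 45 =0.24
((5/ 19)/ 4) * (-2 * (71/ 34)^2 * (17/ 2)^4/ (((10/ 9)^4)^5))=-17711882766361627666808049/ 48640000000000000000000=-364.14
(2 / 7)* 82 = 164 / 7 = 23.43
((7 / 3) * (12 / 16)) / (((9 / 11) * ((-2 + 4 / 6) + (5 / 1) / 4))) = -77 / 3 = -25.67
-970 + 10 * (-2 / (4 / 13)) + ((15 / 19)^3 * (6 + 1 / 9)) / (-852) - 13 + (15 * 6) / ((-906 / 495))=-322724752513 / 294141356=-1097.18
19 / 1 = 19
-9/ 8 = -1.12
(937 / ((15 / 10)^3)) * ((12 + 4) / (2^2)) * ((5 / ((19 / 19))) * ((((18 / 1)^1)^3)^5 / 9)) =4162371856881895342080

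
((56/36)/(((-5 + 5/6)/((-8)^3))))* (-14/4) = -50176/75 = -669.01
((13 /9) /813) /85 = 13 /621945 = 0.00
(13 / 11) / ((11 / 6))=78 / 121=0.64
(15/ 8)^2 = 225/ 64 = 3.52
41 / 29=1.41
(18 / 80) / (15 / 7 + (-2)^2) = 63 / 1720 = 0.04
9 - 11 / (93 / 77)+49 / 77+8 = 8725 / 1023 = 8.53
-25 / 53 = -0.47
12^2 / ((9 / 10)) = 160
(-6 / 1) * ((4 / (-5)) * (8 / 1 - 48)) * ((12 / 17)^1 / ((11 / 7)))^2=-1354752 / 34969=-38.74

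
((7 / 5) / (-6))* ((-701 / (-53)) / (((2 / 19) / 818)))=-38132297 / 1590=-23982.58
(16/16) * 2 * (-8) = -16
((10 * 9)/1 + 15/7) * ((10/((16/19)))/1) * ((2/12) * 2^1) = 20425/56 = 364.73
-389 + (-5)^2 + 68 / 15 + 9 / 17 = -91529 / 255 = -358.94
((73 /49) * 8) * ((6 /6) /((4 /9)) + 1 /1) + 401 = 21547 /49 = 439.73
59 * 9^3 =43011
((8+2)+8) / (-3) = -6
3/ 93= 1/ 31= 0.03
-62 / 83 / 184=-31 / 7636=-0.00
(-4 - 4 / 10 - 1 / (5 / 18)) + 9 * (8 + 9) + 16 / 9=1321 / 9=146.78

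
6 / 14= 3 / 7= 0.43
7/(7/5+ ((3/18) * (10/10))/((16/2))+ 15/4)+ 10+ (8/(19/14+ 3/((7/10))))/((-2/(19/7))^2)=9583774/686273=13.96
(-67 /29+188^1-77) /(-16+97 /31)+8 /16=-7.94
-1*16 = -16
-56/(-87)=56/87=0.64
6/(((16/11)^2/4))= 363/32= 11.34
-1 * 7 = -7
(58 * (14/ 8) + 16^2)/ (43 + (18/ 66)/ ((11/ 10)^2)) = 951665/ 115066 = 8.27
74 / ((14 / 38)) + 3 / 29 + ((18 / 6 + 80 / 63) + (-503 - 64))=-660953 / 1827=-361.77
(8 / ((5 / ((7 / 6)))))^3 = 21952 / 3375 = 6.50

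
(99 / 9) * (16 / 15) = 176 / 15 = 11.73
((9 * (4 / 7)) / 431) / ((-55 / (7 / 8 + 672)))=-6921 / 47410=-0.15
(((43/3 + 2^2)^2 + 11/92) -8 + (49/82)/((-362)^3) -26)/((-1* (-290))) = 1.04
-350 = -350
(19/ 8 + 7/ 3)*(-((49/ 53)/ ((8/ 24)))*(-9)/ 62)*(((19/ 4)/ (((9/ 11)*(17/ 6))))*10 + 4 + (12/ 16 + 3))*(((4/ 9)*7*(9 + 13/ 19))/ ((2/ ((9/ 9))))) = 5135683777/ 6368268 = 806.45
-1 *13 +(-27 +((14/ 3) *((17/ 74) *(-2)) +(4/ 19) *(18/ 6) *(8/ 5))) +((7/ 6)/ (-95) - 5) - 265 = -6562067/ 21090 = -311.15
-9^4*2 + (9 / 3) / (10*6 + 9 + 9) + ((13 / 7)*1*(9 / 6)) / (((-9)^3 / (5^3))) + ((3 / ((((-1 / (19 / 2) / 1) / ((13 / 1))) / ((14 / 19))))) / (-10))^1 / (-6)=-5805542243 / 442260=-13126.99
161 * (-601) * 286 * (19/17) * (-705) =370688488170/17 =21805205186.47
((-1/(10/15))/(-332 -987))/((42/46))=0.00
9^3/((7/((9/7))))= 133.90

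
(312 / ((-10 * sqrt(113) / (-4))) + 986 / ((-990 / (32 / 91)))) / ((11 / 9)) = -15776 / 55055 + 5616 * sqrt(113) / 6215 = 9.32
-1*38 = -38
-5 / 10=-0.50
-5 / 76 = -0.07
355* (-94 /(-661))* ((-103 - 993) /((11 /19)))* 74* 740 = -5233469006.85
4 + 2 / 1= 6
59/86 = 0.69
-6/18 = -1/3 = -0.33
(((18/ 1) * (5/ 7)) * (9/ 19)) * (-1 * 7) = -810/ 19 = -42.63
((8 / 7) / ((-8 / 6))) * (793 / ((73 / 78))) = -371124 / 511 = -726.27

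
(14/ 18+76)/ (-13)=-691/ 117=-5.91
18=18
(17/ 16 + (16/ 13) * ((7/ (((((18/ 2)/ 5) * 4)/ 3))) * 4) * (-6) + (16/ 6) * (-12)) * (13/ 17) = -24355/ 272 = -89.54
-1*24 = -24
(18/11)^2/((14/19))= 3078/847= 3.63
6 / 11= 0.55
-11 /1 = -11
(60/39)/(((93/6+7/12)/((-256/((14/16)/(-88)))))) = 43253760/17563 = 2462.78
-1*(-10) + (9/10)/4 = 409/40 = 10.22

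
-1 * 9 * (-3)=27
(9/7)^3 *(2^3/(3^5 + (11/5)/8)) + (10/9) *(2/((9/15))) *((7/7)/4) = 89741885/90118791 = 1.00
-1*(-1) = 1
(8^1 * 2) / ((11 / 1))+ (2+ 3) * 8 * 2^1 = 896 / 11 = 81.45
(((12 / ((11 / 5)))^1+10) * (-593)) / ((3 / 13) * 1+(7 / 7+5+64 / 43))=-11270558 / 9493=-1187.25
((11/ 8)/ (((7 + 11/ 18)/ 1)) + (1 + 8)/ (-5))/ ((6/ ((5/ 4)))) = -1479/ 4384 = -0.34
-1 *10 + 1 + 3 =-6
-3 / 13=-0.23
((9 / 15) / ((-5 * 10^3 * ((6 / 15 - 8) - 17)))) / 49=1 / 10045000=0.00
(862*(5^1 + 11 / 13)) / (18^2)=16378 / 1053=15.55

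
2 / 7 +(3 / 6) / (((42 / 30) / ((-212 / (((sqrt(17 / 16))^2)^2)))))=-135102 / 2023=-66.78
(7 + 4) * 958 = 10538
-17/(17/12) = -12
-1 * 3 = -3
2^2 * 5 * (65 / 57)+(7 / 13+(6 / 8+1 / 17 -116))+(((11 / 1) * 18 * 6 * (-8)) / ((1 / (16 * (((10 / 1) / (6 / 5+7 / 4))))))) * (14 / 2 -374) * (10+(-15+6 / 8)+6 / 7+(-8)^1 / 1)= -44851843811568173 / 20810244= -2155277170.78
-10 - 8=-18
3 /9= 1 /3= 0.33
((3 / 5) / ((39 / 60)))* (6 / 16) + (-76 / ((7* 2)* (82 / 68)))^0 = 1.35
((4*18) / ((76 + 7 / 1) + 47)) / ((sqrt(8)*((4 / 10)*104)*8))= 9*sqrt(2) / 21632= 0.00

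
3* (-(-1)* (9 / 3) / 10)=0.90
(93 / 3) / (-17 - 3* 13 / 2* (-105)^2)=-62 / 430009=-0.00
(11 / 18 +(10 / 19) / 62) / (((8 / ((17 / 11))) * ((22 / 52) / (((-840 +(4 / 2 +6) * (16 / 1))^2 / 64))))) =2240.98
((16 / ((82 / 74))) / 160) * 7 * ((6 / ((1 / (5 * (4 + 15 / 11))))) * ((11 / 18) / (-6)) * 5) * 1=-76405 / 1476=-51.76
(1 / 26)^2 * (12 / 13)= 0.00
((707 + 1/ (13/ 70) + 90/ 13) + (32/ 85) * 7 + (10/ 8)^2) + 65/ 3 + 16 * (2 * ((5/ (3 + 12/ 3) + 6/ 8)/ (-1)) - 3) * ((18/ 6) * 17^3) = -518809688323/ 371280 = -1397354.26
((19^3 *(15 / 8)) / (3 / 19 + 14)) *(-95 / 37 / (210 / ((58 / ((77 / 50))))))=-8975858875 / 21458668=-418.29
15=15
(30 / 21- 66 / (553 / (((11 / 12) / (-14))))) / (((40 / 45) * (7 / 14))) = 200169 / 61936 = 3.23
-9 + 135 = 126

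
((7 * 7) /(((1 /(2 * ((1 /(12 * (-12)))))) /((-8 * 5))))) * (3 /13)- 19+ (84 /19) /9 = -3020 /247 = -12.23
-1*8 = -8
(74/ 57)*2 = 148/ 57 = 2.60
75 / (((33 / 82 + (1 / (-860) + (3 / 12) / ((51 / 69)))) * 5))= 20.28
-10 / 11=-0.91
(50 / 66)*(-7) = -175 / 33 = -5.30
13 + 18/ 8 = 15.25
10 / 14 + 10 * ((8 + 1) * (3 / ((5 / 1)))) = 383 / 7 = 54.71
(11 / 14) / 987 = 11 / 13818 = 0.00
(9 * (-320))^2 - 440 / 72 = 74649545 / 9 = 8294393.89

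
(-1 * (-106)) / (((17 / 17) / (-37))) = -3922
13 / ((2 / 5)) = 65 / 2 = 32.50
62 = 62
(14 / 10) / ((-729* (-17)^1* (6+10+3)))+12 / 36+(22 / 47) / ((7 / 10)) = 388130408 / 387343215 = 1.00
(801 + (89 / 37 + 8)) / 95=8.54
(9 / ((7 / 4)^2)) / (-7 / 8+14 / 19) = -7296 / 343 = -21.27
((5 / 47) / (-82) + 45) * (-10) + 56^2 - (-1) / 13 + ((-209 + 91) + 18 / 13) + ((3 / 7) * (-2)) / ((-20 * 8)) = 36046102513 / 14028560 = 2569.48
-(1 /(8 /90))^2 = -2025 /16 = -126.56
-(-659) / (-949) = -659 / 949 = -0.69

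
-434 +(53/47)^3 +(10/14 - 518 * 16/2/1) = -3325550604/726761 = -4575.85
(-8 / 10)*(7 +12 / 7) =-244 / 35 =-6.97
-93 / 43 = -2.16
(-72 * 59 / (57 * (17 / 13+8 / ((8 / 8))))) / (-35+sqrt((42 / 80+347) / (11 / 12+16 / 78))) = 92040 * sqrt(37949730) / 3682103689+1127490000 / 3682103689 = 0.46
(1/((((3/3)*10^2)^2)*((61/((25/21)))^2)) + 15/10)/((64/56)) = 39383065/30006144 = 1.31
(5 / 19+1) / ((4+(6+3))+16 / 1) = 0.04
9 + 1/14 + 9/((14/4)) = 163/14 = 11.64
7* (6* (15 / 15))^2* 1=252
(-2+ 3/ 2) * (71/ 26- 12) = 241/ 52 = 4.63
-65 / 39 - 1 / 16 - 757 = -36419 / 48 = -758.73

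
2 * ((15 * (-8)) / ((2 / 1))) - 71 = -191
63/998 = 0.06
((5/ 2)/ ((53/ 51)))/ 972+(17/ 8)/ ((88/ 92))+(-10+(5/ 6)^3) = -5437997/ 755568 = -7.20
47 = 47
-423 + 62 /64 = -13505 /32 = -422.03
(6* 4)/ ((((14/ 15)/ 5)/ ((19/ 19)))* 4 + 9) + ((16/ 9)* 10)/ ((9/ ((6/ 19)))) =1157320/ 375003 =3.09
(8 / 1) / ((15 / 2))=16 / 15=1.07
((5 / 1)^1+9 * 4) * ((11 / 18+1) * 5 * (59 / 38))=350755 / 684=512.80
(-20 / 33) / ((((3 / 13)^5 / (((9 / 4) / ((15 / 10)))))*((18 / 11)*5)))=-371293 / 2187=-169.77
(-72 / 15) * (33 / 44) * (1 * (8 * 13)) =-1872 / 5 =-374.40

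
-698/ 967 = -0.72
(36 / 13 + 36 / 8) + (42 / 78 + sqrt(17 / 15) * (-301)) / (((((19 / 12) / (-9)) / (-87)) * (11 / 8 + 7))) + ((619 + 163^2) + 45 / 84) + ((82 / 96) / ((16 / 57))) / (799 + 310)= 895469323509729 / 32888291072 - 7541856 * sqrt(255) / 6365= 8306.35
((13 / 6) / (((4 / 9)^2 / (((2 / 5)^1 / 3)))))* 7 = 819 / 80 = 10.24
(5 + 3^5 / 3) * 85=7310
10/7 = 1.43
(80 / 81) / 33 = 80 / 2673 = 0.03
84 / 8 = 21 / 2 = 10.50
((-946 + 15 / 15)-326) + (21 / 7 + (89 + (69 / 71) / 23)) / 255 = -4600984 / 3621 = -1270.64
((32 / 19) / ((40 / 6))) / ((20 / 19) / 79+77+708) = 1896 / 5891525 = 0.00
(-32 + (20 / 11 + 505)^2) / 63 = 31076753 / 7623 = 4076.71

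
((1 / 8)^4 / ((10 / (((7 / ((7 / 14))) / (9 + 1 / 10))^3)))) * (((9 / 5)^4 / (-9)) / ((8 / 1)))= -729 / 56243200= -0.00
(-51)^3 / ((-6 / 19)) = 840123 / 2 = 420061.50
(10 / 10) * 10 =10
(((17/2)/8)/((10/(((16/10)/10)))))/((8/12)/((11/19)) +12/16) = 561/62750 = 0.01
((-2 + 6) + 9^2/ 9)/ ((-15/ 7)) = -91/ 15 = -6.07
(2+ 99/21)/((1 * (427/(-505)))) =-23735/2989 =-7.94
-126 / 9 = -14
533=533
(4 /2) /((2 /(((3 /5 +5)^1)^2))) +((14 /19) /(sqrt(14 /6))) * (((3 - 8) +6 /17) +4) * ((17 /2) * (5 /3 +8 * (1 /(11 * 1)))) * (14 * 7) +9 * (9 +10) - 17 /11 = 55224 /275 - 7742 * sqrt(21) /57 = -421.61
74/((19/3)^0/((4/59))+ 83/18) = 2664/697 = 3.82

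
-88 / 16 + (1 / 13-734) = -19225 / 26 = -739.42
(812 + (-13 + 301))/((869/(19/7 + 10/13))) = 31700/7189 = 4.41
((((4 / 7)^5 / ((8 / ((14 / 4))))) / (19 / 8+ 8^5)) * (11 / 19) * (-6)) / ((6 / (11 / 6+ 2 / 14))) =-21248 / 22831990167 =-0.00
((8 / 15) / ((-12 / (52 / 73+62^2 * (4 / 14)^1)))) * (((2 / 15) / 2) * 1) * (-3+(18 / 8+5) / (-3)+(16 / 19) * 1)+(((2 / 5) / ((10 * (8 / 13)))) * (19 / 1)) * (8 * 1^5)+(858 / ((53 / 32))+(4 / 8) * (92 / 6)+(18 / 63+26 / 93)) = 1186679718146 / 2153504745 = 551.05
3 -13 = -10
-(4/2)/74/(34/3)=-3/1258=-0.00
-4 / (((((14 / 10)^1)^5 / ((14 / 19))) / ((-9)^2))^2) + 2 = -1020994063678 / 2081093161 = -490.60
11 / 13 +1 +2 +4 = 102 / 13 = 7.85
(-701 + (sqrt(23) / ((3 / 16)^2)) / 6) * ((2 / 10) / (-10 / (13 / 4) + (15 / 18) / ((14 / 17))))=765492 / 11275-46592 * sqrt(23) / 101475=65.69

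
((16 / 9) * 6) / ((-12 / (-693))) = 616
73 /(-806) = -73 /806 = -0.09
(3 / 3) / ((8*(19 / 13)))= 0.09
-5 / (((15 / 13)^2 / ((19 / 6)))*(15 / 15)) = -3211 / 270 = -11.89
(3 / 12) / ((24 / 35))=35 / 96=0.36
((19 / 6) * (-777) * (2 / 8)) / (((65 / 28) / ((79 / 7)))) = -388759 / 130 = -2990.45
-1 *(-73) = 73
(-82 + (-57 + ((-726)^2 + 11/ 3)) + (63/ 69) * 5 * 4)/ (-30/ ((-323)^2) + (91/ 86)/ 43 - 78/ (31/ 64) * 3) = -434870054287991732/ 398652975123987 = -1090.85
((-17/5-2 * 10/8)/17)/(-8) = 0.04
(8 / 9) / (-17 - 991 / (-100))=-0.13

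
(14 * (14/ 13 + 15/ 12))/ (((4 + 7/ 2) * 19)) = 847/ 3705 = 0.23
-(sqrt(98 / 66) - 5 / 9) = 5 / 9 - 7* sqrt(33) / 33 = -0.66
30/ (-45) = -2/ 3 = -0.67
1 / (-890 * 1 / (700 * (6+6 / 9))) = -1400 / 267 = -5.24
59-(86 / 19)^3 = -231375 / 6859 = -33.73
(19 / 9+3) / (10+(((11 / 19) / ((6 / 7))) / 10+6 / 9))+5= 201035 / 36711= 5.48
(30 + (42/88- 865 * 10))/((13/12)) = -1137777/143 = -7956.48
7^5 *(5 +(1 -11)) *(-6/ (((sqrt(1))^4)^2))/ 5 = 100842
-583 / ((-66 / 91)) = 4823 / 6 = 803.83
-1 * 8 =-8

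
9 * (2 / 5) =18 / 5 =3.60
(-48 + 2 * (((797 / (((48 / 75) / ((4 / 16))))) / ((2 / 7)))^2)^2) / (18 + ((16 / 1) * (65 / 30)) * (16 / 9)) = 10217608178465970621387 / 288568115200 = 35407959647.19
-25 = -25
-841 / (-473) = 841 / 473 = 1.78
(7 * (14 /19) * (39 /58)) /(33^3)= 637 /6600429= 0.00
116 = 116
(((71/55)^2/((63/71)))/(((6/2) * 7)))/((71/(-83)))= -418403/4002075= -0.10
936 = 936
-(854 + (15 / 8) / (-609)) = -1386891 / 1624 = -854.00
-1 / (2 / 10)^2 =-25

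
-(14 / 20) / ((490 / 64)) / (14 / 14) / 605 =-16 / 105875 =-0.00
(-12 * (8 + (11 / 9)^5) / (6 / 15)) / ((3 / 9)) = -6334430 / 6561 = -965.47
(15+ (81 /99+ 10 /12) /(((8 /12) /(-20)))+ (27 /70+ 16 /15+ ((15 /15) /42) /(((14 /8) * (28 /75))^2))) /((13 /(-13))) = 33.04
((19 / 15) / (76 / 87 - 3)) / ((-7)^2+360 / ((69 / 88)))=-437 / 372775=-0.00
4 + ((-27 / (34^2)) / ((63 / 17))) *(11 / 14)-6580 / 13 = -43503021 / 86632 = -502.16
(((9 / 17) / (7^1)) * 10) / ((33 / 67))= 1.54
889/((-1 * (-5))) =889/5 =177.80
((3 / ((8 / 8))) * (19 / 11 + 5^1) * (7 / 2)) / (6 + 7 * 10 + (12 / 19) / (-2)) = 0.93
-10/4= -5/2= -2.50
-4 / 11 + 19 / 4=193 / 44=4.39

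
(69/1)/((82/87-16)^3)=-45436707/2248091000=-0.02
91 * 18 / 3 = 546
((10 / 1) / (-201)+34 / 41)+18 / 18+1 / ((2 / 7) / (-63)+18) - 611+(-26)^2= 4371053161 / 65400576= 66.84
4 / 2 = 2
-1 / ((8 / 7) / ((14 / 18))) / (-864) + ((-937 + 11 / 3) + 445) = -30378191 / 62208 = -488.33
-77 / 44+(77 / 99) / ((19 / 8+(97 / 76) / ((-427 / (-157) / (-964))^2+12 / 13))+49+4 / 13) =-1800628911344282047 / 1037621316940645284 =-1.74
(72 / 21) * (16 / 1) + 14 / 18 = 3505 / 63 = 55.63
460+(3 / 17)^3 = 2260007 / 4913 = 460.01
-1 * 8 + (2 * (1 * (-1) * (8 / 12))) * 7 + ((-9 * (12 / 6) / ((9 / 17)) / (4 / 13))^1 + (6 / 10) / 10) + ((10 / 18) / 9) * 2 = -127.65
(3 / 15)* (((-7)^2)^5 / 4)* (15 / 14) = 121060821 / 8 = 15132602.62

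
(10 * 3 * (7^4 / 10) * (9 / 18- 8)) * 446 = -24094035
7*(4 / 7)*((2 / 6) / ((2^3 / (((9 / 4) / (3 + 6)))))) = 1 / 24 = 0.04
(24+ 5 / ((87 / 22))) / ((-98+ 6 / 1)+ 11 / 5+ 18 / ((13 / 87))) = 142870 / 173391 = 0.82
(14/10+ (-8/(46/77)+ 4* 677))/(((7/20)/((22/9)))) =3031512/161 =18829.27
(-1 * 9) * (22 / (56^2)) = -99 / 1568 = -0.06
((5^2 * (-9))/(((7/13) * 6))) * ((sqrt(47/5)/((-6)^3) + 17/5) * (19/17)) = -3705/14 + 1235 * sqrt(235)/17136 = -263.54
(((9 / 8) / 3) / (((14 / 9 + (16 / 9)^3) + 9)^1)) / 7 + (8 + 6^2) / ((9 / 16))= 78.23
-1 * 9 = -9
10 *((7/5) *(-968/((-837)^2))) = -13552/700569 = -0.02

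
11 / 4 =2.75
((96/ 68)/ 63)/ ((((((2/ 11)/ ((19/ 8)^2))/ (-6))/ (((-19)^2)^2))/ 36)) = -4657542219/ 238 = -19569505.12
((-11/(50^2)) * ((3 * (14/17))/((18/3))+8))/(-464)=1573/19720000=0.00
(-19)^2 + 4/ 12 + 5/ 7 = 362.05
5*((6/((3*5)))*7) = 14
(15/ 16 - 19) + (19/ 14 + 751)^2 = 443762195/ 784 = 566023.21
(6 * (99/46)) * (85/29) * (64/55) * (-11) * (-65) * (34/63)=79347840/4669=16994.61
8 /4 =2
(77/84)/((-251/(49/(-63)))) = 77/27108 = 0.00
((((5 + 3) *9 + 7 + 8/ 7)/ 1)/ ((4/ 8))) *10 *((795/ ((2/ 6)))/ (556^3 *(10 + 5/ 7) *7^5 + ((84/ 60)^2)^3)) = 418120312500/ 3385289889975823543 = 0.00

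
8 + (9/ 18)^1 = 17/ 2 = 8.50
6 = 6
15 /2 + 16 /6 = 61 /6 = 10.17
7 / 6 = 1.17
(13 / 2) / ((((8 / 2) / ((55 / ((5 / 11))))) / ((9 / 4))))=14157 / 32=442.41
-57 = -57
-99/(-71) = 99/71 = 1.39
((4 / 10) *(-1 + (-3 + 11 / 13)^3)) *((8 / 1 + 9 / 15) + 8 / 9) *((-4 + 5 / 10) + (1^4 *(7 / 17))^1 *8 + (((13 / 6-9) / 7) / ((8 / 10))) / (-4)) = -1669009837 / 403369200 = -4.14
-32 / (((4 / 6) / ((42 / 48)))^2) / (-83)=441 / 664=0.66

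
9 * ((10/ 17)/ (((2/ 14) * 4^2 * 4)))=315/ 544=0.58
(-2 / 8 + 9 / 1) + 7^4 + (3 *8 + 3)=9747 / 4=2436.75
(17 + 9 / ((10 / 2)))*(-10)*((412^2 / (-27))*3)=31911872 / 9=3545763.56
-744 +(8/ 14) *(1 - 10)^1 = -749.14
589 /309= 1.91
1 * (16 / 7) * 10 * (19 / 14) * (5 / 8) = 950 / 49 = 19.39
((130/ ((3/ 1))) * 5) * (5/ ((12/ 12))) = 3250/ 3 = 1083.33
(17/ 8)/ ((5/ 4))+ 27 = 287/ 10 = 28.70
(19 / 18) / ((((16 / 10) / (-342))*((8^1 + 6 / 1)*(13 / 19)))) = -34295 / 1456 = -23.55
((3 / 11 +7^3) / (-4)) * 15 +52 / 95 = -1344628 / 1045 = -1286.73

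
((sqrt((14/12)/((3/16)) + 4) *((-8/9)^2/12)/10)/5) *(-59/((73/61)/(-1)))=57584 *sqrt(23)/1330425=0.21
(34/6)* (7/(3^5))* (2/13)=238/9477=0.03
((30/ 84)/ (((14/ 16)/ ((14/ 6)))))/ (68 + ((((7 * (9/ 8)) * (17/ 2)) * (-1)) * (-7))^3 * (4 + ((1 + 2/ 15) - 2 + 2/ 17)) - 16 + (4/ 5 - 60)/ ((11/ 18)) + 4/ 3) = 4505600/ 1582190637738529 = 0.00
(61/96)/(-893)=-61/85728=-0.00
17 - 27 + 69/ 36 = -97/ 12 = -8.08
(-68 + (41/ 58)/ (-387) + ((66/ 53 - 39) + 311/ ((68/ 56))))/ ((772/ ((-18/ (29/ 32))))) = -24327038408/ 6288492559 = -3.87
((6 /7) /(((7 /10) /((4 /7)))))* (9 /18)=120 /343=0.35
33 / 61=0.54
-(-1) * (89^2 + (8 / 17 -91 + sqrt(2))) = sqrt(2) + 133118 / 17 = 7831.88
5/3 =1.67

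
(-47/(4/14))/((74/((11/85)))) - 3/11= -77549/138380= -0.56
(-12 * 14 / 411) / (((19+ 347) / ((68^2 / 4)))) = -32368 / 25071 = -1.29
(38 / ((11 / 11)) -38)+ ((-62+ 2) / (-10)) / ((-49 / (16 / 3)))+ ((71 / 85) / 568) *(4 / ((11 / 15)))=-11821 / 18326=-0.65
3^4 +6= 87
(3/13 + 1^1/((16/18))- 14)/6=-1315/624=-2.11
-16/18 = -8/9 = -0.89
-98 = -98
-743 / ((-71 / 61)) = 45323 / 71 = 638.35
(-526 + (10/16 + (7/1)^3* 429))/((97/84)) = 24632433/194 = 126971.30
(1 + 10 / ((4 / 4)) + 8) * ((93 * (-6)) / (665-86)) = -3534 / 193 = -18.31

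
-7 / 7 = -1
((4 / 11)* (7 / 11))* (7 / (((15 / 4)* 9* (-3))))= -784 / 49005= -0.02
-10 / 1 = -10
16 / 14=8 / 7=1.14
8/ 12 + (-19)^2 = 1085/ 3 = 361.67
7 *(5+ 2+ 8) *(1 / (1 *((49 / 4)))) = 60 / 7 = 8.57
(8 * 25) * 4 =800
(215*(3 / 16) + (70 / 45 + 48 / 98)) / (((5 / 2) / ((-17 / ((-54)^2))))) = -5080909 / 51438240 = -0.10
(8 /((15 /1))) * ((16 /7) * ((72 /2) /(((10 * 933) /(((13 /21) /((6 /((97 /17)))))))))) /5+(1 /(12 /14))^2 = 1587406507 /1165783500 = 1.36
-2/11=-0.18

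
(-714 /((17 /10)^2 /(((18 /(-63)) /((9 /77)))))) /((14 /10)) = 22000 /51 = 431.37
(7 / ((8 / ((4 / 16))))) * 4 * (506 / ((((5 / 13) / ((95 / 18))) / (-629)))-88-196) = -275165765 / 72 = -3821746.74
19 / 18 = 1.06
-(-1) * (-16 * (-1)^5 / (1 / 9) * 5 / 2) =360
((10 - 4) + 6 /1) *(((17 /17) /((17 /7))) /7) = 12 /17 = 0.71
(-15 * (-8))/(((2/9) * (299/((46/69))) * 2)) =180/299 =0.60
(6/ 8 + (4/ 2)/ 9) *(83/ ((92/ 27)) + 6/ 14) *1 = 26605/ 1104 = 24.10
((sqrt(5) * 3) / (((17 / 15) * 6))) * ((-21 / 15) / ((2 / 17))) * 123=-2583 * sqrt(5) / 4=-1443.94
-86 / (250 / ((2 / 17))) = -86 / 2125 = -0.04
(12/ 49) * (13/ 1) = 3.18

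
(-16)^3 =-4096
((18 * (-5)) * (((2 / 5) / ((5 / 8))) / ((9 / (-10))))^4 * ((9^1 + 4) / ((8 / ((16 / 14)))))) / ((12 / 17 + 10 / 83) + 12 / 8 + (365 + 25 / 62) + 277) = -1192509833216 / 17988787506375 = -0.07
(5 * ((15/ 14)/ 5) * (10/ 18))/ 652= 25/ 27384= 0.00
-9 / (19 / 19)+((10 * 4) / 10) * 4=7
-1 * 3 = -3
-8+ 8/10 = -36/5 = -7.20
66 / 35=1.89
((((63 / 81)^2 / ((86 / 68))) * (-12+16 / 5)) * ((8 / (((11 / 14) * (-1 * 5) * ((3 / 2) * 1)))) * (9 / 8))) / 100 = 46648 / 725625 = 0.06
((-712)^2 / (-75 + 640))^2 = 256992219136 / 319225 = 805050.42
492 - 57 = 435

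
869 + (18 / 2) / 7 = 6092 / 7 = 870.29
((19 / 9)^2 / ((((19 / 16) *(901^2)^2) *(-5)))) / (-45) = 304 / 12010655239128225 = 0.00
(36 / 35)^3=46656 / 42875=1.09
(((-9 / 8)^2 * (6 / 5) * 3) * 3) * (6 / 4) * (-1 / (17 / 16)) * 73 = -478953 / 340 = -1408.69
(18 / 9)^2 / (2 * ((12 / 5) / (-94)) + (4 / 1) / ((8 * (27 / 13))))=50760 / 2407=21.09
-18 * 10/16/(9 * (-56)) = 0.02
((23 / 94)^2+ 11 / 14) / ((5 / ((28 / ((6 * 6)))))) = 52301 / 397620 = 0.13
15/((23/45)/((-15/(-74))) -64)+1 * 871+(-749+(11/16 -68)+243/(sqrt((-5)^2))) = 171043987/1659920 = 103.04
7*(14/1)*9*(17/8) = 1874.25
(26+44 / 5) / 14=87 / 35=2.49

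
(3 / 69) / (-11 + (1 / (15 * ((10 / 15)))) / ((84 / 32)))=-105 / 26473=-0.00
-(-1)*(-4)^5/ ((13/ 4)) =-4096/ 13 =-315.08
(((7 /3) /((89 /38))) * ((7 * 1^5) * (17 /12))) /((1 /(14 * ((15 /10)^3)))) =332367 /712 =466.81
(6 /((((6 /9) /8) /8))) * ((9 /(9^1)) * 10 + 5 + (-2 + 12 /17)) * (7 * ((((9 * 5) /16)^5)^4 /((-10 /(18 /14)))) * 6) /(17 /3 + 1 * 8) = -39387981069164900881795063018798828125 /13165957754240570855784448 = -2991653308053.38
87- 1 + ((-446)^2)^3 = 7870623759839382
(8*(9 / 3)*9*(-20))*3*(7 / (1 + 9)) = -9072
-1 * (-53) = 53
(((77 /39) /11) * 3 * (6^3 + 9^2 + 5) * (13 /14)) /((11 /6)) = 906 /11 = 82.36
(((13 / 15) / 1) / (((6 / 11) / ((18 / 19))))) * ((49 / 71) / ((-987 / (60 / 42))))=-286 / 190209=-0.00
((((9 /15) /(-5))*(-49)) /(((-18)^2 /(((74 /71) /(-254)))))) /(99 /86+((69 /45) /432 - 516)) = 935508 /6467735896735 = 0.00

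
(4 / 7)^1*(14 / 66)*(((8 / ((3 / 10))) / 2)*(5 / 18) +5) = 940 / 891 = 1.05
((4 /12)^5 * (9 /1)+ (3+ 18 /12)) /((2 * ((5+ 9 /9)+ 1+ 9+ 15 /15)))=245 /1836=0.13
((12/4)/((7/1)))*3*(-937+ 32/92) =-1204.27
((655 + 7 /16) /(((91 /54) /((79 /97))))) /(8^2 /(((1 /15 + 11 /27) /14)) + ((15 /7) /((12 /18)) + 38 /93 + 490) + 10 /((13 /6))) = 2080295703 /15684248548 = 0.13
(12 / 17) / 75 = 4 / 425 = 0.01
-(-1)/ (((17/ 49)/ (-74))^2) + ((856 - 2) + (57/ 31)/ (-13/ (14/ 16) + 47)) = 31142674087/ 671925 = 46348.44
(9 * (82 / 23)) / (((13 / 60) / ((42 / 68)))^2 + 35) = 292912200 / 320627843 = 0.91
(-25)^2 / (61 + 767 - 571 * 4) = -625 / 1456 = -0.43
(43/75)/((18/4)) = 0.13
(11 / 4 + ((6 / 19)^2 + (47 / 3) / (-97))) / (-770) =-161371 / 46222440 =-0.00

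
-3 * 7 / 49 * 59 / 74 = -177 / 518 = -0.34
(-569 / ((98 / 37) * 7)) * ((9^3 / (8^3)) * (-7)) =15347637 / 50176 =305.88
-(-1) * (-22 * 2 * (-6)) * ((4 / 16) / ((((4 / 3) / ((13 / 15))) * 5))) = 429 / 50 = 8.58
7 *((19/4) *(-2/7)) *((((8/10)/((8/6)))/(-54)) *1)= 19/180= 0.11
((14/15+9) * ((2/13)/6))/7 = 149/4095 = 0.04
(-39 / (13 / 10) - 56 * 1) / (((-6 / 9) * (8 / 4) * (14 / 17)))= 2193 / 28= 78.32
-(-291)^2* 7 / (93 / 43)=-8496327 / 31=-274075.06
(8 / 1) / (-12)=-2 / 3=-0.67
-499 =-499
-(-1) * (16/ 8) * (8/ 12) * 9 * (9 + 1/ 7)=109.71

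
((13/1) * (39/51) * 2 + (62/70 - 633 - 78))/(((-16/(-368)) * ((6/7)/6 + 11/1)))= -1574304/1105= -1424.71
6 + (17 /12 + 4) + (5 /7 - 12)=11 /84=0.13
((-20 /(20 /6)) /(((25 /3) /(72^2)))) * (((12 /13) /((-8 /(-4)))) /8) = -69984 /325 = -215.34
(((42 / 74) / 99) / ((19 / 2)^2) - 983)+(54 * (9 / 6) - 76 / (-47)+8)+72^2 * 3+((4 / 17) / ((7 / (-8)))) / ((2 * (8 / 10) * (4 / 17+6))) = 112672118819668 / 7685898297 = 14659.59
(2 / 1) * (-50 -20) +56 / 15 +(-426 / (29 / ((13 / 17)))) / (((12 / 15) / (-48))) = 3976508 / 7395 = 537.73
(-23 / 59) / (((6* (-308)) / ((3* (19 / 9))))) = 437 / 327096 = 0.00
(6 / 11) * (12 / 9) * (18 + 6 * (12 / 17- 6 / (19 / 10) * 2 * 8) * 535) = -413196048 / 3553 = -116294.98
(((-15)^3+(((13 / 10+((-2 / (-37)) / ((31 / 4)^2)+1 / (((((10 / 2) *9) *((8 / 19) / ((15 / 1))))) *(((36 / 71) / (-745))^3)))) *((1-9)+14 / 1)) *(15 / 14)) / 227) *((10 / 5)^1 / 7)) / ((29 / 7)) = -71419227981977330419 / 14561134242048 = -4904784.67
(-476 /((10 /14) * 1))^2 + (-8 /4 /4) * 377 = 22195023 /50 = 443900.46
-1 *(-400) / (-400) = -1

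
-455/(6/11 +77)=-5005/853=-5.87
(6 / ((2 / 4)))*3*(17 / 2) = 306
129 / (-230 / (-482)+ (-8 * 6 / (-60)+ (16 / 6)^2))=1399005 / 90971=15.38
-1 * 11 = -11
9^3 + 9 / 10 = 7299 / 10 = 729.90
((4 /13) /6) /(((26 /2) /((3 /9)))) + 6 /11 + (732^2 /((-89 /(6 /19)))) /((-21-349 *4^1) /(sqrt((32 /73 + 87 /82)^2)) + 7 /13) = 7980653211171508 /3117941144891001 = 2.56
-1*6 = -6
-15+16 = 1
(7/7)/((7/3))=3/7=0.43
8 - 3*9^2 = -235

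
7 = 7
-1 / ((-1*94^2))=1 / 8836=0.00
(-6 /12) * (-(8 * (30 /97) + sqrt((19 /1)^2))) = 10.74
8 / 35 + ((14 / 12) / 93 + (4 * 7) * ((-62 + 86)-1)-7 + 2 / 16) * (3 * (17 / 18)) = 846251281 / 468720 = 1805.45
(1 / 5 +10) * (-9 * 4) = -367.20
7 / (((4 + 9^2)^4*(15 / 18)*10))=21 / 1305015625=0.00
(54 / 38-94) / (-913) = 0.10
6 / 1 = 6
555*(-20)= -11100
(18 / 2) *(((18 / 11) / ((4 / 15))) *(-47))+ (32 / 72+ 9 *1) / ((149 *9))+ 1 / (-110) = -1723001972 / 663795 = -2595.68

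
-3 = -3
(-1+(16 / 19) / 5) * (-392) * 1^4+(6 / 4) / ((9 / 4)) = 93094 / 285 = 326.65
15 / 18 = 5 / 6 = 0.83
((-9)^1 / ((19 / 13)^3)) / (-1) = 19773 / 6859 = 2.88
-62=-62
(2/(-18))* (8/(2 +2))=-2/9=-0.22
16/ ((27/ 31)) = 496/ 27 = 18.37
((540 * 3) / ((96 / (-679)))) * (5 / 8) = -458325 / 64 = -7161.33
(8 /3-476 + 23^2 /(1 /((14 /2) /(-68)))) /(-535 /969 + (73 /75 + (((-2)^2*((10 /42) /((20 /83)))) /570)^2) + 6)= -257115187035 /3128152141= -82.19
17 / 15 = 1.13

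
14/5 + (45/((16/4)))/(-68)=3583/1360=2.63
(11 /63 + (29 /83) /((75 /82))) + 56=7393363 /130725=56.56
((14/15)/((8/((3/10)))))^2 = 49/40000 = 0.00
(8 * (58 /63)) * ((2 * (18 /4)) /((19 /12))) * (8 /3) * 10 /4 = 37120 /133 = 279.10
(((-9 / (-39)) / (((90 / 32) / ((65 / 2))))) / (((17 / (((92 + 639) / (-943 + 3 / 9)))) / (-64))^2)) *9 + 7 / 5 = 514710463 / 2499245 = 205.95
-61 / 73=-0.84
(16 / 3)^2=256 / 9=28.44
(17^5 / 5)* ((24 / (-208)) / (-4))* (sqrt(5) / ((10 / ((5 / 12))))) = 1419857* sqrt(5) / 4160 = 763.20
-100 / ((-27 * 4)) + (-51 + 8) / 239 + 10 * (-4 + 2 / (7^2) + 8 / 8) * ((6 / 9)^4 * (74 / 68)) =-90548614 / 16126047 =-5.62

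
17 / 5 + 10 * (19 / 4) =509 / 10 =50.90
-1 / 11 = -0.09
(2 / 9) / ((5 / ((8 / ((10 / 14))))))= 112 / 225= 0.50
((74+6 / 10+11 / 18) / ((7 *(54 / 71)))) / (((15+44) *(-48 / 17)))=-1167169 / 13763520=-0.08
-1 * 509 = -509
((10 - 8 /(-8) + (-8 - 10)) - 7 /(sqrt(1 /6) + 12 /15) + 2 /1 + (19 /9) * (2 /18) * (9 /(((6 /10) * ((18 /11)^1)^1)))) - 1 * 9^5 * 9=-18338409721 /34506 + 175 * sqrt(6) /71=-531449.64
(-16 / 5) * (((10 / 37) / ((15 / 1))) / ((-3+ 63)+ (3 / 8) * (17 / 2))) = -512 / 561105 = -0.00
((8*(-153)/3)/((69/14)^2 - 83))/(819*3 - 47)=39984/13865935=0.00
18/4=9/2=4.50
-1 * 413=-413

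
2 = 2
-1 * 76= -76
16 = 16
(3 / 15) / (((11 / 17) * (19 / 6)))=102 / 1045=0.10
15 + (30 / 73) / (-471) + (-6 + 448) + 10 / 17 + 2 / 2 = 89349786 / 194837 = 458.59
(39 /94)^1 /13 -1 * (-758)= 758.03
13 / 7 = 1.86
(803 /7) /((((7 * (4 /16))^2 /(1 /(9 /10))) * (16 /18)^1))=16060 /343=46.82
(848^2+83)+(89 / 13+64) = 9350352 / 13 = 719257.85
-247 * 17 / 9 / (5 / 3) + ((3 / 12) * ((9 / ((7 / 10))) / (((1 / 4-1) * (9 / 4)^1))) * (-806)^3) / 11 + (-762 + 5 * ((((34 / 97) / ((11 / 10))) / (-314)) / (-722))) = 90666770.36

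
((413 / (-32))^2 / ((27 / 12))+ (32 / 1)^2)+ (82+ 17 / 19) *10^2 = 410947435 / 43776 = 9387.51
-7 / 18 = -0.39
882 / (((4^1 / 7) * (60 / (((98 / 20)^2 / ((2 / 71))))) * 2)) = 175414659 / 16000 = 10963.42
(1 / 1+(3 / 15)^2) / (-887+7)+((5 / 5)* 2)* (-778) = -17116013 / 11000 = -1556.00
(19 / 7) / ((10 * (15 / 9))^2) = 171 / 17500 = 0.01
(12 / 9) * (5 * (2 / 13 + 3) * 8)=6560 / 39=168.21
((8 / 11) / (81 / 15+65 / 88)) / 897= 0.00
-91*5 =-455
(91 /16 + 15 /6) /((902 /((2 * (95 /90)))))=2489 /129888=0.02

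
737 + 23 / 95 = 737.24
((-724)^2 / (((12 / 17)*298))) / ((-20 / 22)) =-6126307 / 2235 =-2741.08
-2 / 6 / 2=-1 / 6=-0.17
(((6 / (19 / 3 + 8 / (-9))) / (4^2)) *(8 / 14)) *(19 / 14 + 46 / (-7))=-0.21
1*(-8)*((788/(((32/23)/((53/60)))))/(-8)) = 240143/480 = 500.30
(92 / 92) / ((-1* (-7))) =1 / 7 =0.14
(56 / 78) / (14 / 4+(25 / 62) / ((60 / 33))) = 6944 / 35997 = 0.19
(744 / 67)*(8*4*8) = 190464 / 67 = 2842.75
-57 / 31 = -1.84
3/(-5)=-3/5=-0.60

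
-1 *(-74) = 74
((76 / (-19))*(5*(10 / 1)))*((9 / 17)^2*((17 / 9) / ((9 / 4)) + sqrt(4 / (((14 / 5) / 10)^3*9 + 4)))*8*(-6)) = 38400 / 17 + 194400000*sqrt(65587) / 18954643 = 4885.40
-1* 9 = -9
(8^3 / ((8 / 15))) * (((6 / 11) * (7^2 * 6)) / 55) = 338688 / 121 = 2799.07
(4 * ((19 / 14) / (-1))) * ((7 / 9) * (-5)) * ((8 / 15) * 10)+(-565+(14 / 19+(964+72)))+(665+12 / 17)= 10901558 / 8721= 1250.04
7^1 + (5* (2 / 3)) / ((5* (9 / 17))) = 223 / 27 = 8.26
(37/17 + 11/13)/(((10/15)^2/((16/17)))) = 24048/3757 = 6.40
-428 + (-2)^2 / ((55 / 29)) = -23424 / 55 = -425.89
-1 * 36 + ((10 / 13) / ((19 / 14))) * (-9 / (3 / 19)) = -68.31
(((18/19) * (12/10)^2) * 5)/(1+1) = 324/95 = 3.41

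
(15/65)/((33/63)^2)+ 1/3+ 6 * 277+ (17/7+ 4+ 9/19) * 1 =1048185202/627627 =1670.08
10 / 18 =5 / 9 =0.56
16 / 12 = 4 / 3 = 1.33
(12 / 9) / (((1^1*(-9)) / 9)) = -4 / 3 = -1.33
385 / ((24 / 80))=3850 / 3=1283.33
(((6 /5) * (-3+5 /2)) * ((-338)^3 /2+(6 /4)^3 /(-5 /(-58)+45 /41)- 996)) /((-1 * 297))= -217410660217 /5573700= -39006.52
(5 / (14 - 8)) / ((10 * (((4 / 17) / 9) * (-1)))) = -51 / 16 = -3.19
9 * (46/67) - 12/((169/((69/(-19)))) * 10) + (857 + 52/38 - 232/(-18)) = 8494856347/9681165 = 877.46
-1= -1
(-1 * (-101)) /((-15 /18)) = -606 /5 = -121.20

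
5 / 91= 0.05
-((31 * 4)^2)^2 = -236421376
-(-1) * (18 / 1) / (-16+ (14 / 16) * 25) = 144 / 47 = 3.06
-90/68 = -45/34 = -1.32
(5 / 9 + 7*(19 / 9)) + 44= 178 / 3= 59.33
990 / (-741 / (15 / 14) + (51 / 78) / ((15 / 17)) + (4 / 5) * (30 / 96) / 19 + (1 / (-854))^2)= -267509462220 / 186674537851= -1.43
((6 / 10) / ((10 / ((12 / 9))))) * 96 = 7.68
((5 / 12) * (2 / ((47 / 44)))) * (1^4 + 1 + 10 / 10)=110 / 47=2.34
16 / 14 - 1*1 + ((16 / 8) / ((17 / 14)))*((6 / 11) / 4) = 481 / 1309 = 0.37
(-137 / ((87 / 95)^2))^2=1528746780625 / 57289761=26684.47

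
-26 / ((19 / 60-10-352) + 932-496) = -0.35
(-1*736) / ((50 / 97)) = -35696 / 25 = -1427.84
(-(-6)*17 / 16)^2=2601 / 64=40.64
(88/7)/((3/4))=352/21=16.76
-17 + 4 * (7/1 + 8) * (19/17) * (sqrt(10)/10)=-17 + 114 * sqrt(10)/17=4.21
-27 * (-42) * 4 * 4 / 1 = 18144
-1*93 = -93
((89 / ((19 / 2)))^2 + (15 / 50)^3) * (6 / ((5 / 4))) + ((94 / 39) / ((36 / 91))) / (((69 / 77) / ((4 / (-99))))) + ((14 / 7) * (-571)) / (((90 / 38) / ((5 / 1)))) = -7527335819653 / 3783054375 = -1989.75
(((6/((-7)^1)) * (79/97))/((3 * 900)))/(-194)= 79/59276700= 0.00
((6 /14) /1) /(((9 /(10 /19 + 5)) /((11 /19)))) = 55 /361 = 0.15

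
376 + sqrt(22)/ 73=376.06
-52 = -52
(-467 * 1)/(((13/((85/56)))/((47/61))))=-1865665/44408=-42.01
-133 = -133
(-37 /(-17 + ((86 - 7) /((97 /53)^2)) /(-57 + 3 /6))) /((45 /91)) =3579851639 /833332995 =4.30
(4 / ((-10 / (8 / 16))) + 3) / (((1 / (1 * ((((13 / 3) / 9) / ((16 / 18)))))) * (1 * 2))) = 91 / 120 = 0.76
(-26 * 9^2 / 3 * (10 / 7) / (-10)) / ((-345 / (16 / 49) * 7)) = -3744 / 276115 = -0.01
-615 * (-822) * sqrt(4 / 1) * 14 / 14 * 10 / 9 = 1123400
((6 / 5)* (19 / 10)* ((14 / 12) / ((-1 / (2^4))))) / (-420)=38 / 375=0.10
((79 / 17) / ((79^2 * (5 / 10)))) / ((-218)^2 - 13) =2 / 63807273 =0.00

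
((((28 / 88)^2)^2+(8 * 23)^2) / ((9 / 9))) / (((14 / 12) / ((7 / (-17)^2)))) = 23792920611 / 33849992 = 702.89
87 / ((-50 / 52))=-2262 / 25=-90.48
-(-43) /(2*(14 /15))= 645 /28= 23.04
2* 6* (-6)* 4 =-288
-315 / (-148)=315 / 148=2.13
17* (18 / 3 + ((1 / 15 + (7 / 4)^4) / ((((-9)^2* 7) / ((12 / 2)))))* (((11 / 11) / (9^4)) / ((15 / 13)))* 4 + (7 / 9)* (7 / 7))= 1028736074291 / 8928208800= 115.22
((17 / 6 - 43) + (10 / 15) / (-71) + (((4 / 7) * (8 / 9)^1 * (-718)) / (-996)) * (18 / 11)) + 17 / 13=-1354475075 / 35393358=-38.27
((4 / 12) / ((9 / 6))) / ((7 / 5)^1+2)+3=469 / 153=3.07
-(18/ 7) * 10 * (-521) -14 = 93682/ 7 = 13383.14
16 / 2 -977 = -969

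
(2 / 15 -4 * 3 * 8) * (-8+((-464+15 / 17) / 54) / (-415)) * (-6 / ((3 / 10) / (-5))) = 8742715012 / 114291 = 76495.22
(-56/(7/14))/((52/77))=-2156/13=-165.85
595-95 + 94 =594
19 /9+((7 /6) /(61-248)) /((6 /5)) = 14177 /6732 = 2.11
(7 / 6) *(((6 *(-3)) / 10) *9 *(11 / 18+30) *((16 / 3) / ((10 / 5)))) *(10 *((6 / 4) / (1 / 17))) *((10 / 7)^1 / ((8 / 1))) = -140505 / 2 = -70252.50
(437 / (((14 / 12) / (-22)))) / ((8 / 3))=-43263 / 14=-3090.21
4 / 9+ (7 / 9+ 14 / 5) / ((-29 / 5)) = -5 / 29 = -0.17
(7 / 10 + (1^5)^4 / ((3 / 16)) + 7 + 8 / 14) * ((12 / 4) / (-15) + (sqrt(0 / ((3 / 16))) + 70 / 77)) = 37141 / 3850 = 9.65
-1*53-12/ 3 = -57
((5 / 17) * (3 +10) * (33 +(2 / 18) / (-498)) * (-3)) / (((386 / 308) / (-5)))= 3701322625 / 2450907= 1510.18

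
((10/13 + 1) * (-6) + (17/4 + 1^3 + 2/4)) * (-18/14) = 2277/364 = 6.26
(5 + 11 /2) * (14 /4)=147 /4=36.75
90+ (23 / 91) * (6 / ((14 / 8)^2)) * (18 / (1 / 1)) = 441054 / 4459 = 98.91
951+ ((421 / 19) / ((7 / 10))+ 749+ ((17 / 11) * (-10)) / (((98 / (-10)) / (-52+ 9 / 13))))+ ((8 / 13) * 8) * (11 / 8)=220669468 / 133133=1657.51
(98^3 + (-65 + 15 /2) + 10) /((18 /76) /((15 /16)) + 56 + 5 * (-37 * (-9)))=178817455 /327038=546.78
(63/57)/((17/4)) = 84/323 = 0.26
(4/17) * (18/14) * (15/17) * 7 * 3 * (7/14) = 810/289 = 2.80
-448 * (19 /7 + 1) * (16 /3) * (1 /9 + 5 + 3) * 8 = -15548416 /27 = -575867.26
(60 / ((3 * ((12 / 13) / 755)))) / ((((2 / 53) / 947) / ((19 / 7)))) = 46799343175 / 42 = 1114270075.60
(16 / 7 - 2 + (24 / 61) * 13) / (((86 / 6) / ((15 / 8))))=51885 / 73444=0.71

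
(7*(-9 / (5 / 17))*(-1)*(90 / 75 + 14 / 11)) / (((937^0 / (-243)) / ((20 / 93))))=-47192544 / 1705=-27678.91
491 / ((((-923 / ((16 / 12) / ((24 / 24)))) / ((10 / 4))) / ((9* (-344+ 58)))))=324060 / 71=4564.23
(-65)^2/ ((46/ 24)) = 50700/ 23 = 2204.35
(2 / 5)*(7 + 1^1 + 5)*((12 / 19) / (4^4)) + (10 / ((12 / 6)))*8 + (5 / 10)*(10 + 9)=150519 / 3040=49.51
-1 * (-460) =460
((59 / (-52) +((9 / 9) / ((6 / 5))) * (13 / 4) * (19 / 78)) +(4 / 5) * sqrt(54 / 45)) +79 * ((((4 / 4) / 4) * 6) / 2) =4 * sqrt(30) / 25 +110027 / 1872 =59.65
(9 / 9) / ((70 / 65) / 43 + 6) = 559 / 3368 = 0.17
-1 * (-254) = 254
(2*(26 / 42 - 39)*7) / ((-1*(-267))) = -1612 / 801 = -2.01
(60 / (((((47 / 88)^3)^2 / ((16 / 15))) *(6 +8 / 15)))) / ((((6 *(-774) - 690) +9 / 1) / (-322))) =683602815746048 / 26786350092565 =25.52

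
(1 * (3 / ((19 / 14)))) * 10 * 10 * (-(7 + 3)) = -42000 / 19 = -2210.53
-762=-762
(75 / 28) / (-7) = -75 / 196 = -0.38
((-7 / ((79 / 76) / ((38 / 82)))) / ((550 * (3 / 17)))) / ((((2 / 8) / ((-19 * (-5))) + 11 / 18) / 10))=-39178608 / 74785271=-0.52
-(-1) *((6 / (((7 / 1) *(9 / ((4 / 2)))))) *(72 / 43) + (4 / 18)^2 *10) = 19816 / 24381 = 0.81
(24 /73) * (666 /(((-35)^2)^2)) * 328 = 0.05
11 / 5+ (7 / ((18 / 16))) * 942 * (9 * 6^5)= 2050997771 / 5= 410199554.20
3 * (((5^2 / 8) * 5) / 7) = 375 / 56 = 6.70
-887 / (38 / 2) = -887 / 19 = -46.68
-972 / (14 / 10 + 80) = -4860 / 407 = -11.94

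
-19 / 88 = -0.22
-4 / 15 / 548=-1 / 2055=-0.00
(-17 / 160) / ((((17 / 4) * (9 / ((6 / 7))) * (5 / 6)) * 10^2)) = -1 / 35000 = -0.00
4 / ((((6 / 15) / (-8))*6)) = -40 / 3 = -13.33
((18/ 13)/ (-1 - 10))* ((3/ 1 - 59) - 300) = 6408/ 143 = 44.81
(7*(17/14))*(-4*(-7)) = 238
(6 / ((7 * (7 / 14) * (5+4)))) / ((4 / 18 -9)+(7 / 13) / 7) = -0.02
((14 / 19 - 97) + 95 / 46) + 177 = 72369 / 874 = 82.80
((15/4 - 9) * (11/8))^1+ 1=-199/32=-6.22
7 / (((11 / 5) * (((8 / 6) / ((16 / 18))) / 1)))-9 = -6.88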